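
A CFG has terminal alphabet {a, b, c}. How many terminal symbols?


Terminal symbols: a, b, c
Counting each: a (#1), b (#2), c (#3)
Total = 3

3


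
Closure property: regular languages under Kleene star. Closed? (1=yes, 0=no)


Regular languages are closed under:
- Union (DFA product construction)
- Intersection (DFA product construction)
- Complement (swap accept/reject states)
- Concatenation (NFA construction)
- Kleene star (NFA construction)
Kleene star is in this list
Therefore: closed

1


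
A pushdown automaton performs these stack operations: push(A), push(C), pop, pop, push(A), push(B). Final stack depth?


Tracing stack operations:
  push(A) -> stack = [A], depth=1
  push(C) -> stack = [A,C], depth=2
  pop -> removed C, stack = [A], depth=1
  pop -> removed A, stack = [], depth=0
  push(A) -> stack = [A], depth=1
  push(B) -> stack = [A,B], depth=2
Final depth = 2

2


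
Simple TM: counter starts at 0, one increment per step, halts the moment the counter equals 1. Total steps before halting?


Counter starts at 0. Counting sequence:
  Step 1: counter = 1
Counter reached 1 -> halt
Total steps = 1

1


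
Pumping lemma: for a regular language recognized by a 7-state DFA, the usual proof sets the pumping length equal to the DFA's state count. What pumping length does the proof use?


Pumping lemma for regular languages (standard proof):
Take p = |Q|, the number of DFA states.
Any string of length >= |Q| passes through |Q|+1 states while reading its first |Q| symbols,
so by pigeonhole some state repeats, giving the loop that can be pumped.
Here |Q| = 7
Therefore the proof uses p = 7

7


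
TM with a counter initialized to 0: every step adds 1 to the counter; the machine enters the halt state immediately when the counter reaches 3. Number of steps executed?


Counter starts at 0. Counting sequence:
  Step 1: counter = 1
  Step 2: counter = 2
  Step 3: counter = 3
Counter reached 3 -> halt
Total steps = 3

3


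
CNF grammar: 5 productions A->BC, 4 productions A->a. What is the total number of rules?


CNF allows two rule forms:
  A -> BC (binary): 5 rules
  A -> a (terminal): 4 rules
Total = 5 + 4 = 9

9


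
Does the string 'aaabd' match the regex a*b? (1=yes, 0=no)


Pattern: a*b
String: 'aaabd'
Pattern requires: zero or more 'a's followed by exactly one 'b'
Found 3 leading 'a's
Remaining: 'bd'
Remaining is not 'b' -> no match
Result: 0

0


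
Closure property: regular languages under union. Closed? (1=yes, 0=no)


Regular languages are closed under:
- Union (DFA product construction)
- Intersection (DFA product construction)
- Complement (swap accept/reject states)
- Concatenation (NFA construction)
- Kleene star (NFA construction)
union is in this list
Therefore: closed

1


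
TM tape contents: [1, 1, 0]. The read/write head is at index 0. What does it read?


Tape: [1, 1, 0]
Positions: 0 1 2
Values:    1 1 0
Head at position 0
tape[0] = 1

1


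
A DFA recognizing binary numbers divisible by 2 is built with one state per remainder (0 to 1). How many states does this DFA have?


Divisibility by 2 is tracked via the remainder mod 2: 0, 1, ..., 1
The construction assigns one state to each remainder
Number of remainders = 2

2


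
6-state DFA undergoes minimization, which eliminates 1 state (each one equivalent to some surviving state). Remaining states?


Original DFA: 6 states
Redundant states removed: 1
Minimized states = original - removed
= 6 - 1
= 5

5


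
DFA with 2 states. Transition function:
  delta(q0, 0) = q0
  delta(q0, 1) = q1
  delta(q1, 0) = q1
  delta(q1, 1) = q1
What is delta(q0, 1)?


Looking up transition function:
delta(q0, 1) in the table
Row: q0, Column: 1
Result: q1

q1


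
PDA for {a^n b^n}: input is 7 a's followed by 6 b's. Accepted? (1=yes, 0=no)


Language requires equal numbers of a's and b's
PDA pushes for each 'a', pops for each 'b'
Number of a's = 7
Number of b's = 6
7 != 6 -> Reject

0


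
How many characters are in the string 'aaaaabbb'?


String: 'aaaaabbb'
Counting characters:
  'a' appears 5 time(s)
  'b' appears 3 time(s)
Total length = 5 + 3 = 8

8


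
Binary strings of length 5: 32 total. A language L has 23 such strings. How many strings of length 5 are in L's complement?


Alphabet: {0,1}
String length: 5
Total strings of length 5 = 2^5 = 32
Strings in L = 23
Complement = total - |L|
= 32 - 23
= 9

9


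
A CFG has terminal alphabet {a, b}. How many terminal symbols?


Terminal symbols: a, b
Counting each: a (#1), b (#2)
Total = 2

2


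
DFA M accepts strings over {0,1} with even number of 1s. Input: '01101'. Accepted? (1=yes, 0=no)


DFA has 2 states: q_even (start, accept=yes) and q_odd
Processing string '01101' character by character:
  Position 0: read '0', 1-count=0 -> q_even (no change)
  Position 1: read '1', 1-count=1 -> q_odd
  Position 2: read '1', 1-count=2 -> q_even
  Position 3: read '0', 1-count=2 -> q_even (no change)
  Position 4: read '1', 1-count=3 -> q_odd
Final state: q_odd, total 1s = 3 (odd); the DFA requires an even count -> reject

0


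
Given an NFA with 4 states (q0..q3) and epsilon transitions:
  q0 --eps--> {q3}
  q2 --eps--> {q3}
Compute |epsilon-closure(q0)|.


Starting from q0
Initialize closure = {q0}
Follow epsilon from q0 -> add q3
Final closure: {q0, q3}
Size = 2

2


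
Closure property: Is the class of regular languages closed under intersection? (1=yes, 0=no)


Regular languages are closed under all standard operations:
- Union: Yes (product construction)
- Intersection: Yes (product construction)
- Complement: Yes (swap accept/reject)
- Concatenation: Yes (NFA construction)
Operation: intersection -> Closed

1


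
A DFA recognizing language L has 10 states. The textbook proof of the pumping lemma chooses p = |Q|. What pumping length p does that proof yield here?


Pumping lemma for regular languages (standard proof):
Take p = |Q|, the number of DFA states.
Any string of length >= |Q| passes through |Q|+1 states while reading its first |Q| symbols,
so by pigeonhole some state repeats, giving the loop that can be pumped.
Here |Q| = 10
Therefore the proof uses p = 10

10


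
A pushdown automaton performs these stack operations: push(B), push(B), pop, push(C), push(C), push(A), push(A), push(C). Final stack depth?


Tracing stack operations:
  push(B) -> stack = [B], depth=1
  push(B) -> stack = [B,B], depth=2
  pop -> removed B, stack = [B], depth=1
  push(C) -> stack = [B,C], depth=2
  push(C) -> stack = [B,C,C], depth=3
  push(A) -> stack = [B,C,C,A], depth=4
  push(A) -> stack = [B,C,C,A,A], depth=5
  push(C) -> stack = [B,C,C,A,A,C], depth=6
Final depth = 6

6


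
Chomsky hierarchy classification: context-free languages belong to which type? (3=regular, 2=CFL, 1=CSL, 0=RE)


Chomsky hierarchy levels:
  Type 3: Regular (DFA/NFA/regex)
  Type 2: Context-free (PDA)
  Type 1: Context-sensitive
  Type 0: Recursively enumerable (TM)
'context-free' corresponds to Type 2

2


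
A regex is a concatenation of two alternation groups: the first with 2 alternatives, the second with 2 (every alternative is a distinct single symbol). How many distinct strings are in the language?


First group: 2 alternatives
Second group: 2 alternatives
Concatenation: each choice from group 1 pairs with each from group 2
Total = 2 x 2 = 4

4


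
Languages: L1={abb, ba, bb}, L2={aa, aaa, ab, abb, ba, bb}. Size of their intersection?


L1 = {abb, ba, bb}
L2 = {aa, aaa, ab, abb, ba, bb}
Checking each string in L1 against L2:
  'abb': in L2? Yes
  'ba': in L2? Yes
  'bb': in L2? Yes
Intersection = {abb, ba, bb}
|L1 ∩ L2| = 3

3


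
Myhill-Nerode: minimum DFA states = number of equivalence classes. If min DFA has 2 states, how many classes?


Myhill-Nerode theorem:
Number of equivalence classes = number of states in minimal DFA
Minimal DFA states = 2
Therefore equivalence classes = 2

2


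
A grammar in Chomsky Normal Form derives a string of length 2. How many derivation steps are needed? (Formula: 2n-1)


Chomsky Normal Form derivation:
String length n = 2
Each step either:
  - Splits a nonterminal into two (n-1 such steps)
  - Converts a nonterminal to terminal (n such steps)
Total = (n-1) + n = 2n - 1
= 2(2) - 1
= 4 - 1
= 3

3


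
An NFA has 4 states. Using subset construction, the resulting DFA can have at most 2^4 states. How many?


NFA has 4 states
Subset construction: each DFA state = subset of NFA states
Maximum subsets = 2^4
2^4 = 16

16


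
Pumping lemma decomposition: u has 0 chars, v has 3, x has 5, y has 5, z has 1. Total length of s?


|s| = |u| + |v| + |x| + |y| + |z|
= 0 + 3 + 5 + 5 + 1
= 3 + 5 + 6
= 8 + 6
= 14

14


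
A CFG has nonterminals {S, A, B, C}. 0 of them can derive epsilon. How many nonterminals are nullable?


Nonterminals: {S, A, B, C}
A nonterminal is nullable if it can derive epsilon
Counting nullable nonterminals: 0
Total nullable = 0

0


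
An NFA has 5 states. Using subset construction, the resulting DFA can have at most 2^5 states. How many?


NFA has 5 states
Subset construction: each DFA state = subset of NFA states
Maximum subsets = 2^5
2^5 = 32

32


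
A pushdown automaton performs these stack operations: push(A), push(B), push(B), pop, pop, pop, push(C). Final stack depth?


Tracing stack operations:
  push(A) -> stack = [A], depth=1
  push(B) -> stack = [A,B], depth=2
  push(B) -> stack = [A,B,B], depth=3
  pop -> removed B, stack = [A,B], depth=2
  pop -> removed B, stack = [A], depth=1
  pop -> removed A, stack = [], depth=0
  push(C) -> stack = [C], depth=1
Final depth = 1

1


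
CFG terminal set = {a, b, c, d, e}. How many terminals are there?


Terminal symbols: a, b, c, d, e
Counting each: a (#1), b (#2), c (#3), d (#4), e (#5)
Total = 5

5


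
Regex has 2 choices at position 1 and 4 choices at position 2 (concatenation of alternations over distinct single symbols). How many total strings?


First group: 2 alternatives
Second group: 4 alternatives
Concatenation: each choice from group 1 pairs with each from group 2
Total = 2 x 4 = 8

8


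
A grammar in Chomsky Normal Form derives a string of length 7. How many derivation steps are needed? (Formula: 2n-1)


Chomsky Normal Form derivation:
String length n = 7
Each step either:
  - Splits a nonterminal into two (n-1 such steps)
  - Converts a nonterminal to terminal (n such steps)
Total = (n-1) + n = 2n - 1
= 2(7) - 1
= 14 - 1
= 13

13


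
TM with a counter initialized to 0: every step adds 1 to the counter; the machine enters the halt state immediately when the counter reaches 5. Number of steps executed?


Counter starts at 0. Counting sequence:
  Step 1: counter = 1
  Step 2: counter = 2
  Step 3: counter = 3
  Step 4: counter = 4
  Step 5: counter = 5
Counter reached 5 -> halt
Total steps = 5

5


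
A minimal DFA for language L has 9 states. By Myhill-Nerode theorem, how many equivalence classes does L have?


Myhill-Nerode theorem:
Number of equivalence classes = number of states in minimal DFA
Minimal DFA states = 9
Therefore equivalence classes = 9

9


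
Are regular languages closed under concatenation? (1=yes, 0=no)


Regular languages are closed under:
- Union (DFA product construction)
- Intersection (DFA product construction)
- Complement (swap accept/reject states)
- Concatenation (NFA construction)
- Kleene star (NFA construction)
concatenation is in this list
Therefore: closed

1


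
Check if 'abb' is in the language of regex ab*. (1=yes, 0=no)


Pattern: ab*
String: 'abb'
Pattern requires: exactly one 'a' followed by zero or more 'b's
First char is 'a' -> OK
Rest 'bb': all b's? Yes
Result: 1

1


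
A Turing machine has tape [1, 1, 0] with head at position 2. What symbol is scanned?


Tape: [1, 1, 0]
Positions: 0 1 2
Values:    1 1 0
Head at position 2
tape[2] = 0

0


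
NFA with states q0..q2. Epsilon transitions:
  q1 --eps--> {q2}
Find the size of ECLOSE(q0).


Starting from q0
Initialize closure = {q0}
q0 has no outgoing epsilon transitions -> nothing to add
Final closure: {q0}
Size = 1

1


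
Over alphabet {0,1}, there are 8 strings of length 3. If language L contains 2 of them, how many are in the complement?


Alphabet: {0,1}
String length: 3
Total strings of length 3 = 2^3 = 8
Strings in L = 2
Complement = total - |L|
= 8 - 2
= 6

6


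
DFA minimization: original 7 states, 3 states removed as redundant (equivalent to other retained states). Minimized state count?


Original DFA: 7 states
Redundant states removed: 3
Minimized states = original - removed
= 7 - 3
= 4

4


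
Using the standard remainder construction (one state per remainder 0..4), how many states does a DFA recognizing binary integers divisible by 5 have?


Divisibility by 5 is tracked via the remainder mod 5: 0, 1, ..., 4
The construction assigns one state to each remainder
Number of remainders = 5

5


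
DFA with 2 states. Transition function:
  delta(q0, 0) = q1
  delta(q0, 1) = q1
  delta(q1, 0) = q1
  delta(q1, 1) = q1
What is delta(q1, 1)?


Looking up transition function:
delta(q1, 1) in the table
Row: q1, Column: 1
Result: q1

q1


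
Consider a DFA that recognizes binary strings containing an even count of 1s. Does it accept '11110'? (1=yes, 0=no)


DFA has 2 states: q_even (start, accept=yes) and q_odd
Processing string '11110' character by character:
  Position 0: read '1', 1-count=1 -> q_odd
  Position 1: read '1', 1-count=2 -> q_even
  Position 2: read '1', 1-count=3 -> q_odd
  Position 3: read '1', 1-count=4 -> q_even
  Position 4: read '0', 1-count=4 -> q_even (no change)
Final state: q_even, total 1s = 4 (even); the DFA requires an even count -> accept

1


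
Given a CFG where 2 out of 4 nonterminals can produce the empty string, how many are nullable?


Nonterminals: {S, A, B, C}
A nonterminal is nullable if it can derive epsilon
Counting nullable nonterminals: 2
Total nullable = 2

2


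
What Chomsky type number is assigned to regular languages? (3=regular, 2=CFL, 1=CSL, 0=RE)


Chomsky hierarchy levels:
  Type 3: Regular (DFA/NFA/regex)
  Type 2: Context-free (PDA)
  Type 1: Context-sensitive
  Type 0: Recursively enumerable (TM)
'regular' corresponds to Type 3

3


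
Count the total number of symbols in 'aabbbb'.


String: 'aabbbb'
Counting characters:
  'a' appears 2 time(s)
  'b' appears 4 time(s)
Total length = 2 + 4 = 6

6


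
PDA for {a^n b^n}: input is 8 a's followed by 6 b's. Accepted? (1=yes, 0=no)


Language requires equal numbers of a's and b's
PDA pushes for each 'a', pops for each 'b'
Number of a's = 8
Number of b's = 6
8 != 6 -> Reject

0


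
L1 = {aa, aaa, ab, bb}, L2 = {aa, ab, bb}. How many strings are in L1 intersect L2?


L1 = {aa, aaa, ab, bb}
L2 = {aa, ab, bb}
Checking each string in L1 against L2:
  'aa': in L2? Yes
  'aaa': in L2? No
  'ab': in L2? Yes
  'bb': in L2? Yes
Intersection = {aa, ab, bb}
|L1 ∩ L2| = 3

3


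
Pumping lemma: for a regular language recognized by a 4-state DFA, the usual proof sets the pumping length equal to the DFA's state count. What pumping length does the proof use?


Pumping lemma for regular languages (standard proof):
Take p = |Q|, the number of DFA states.
Any string of length >= |Q| passes through |Q|+1 states while reading its first |Q| symbols,
so by pigeonhole some state repeats, giving the loop that can be pumped.
Here |Q| = 4
Therefore the proof uses p = 4

4


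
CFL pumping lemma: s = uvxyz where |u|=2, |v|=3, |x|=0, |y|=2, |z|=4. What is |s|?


|s| = |u| + |v| + |x| + |y| + |z|
= 2 + 3 + 0 + 2 + 4
= 5 + 0 + 6
= 5 + 6
= 11

11


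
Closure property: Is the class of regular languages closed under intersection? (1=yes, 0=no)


Regular languages are closed under all standard operations:
- Union: Yes (product construction)
- Intersection: Yes (product construction)
- Complement: Yes (swap accept/reject)
- Concatenation: Yes (NFA construction)
Operation: intersection -> Closed

1


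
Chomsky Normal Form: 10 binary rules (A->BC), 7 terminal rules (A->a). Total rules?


CNF allows two rule forms:
  A -> BC (binary): 10 rules
  A -> a (terminal): 7 rules
Total = 10 + 7 = 17

17


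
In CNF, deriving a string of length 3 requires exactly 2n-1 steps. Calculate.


Chomsky Normal Form derivation:
String length n = 3
Each step either:
  - Splits a nonterminal into two (n-1 such steps)
  - Converts a nonterminal to terminal (n such steps)
Total = (n-1) + n = 2n - 1
= 2(3) - 1
= 6 - 1
= 5

5


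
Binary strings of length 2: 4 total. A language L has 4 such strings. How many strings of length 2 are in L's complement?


Alphabet: {0,1}
String length: 2
Total strings of length 2 = 2^2 = 4
Strings in L = 4
Complement = total - |L|
= 4 - 4
= 0

0


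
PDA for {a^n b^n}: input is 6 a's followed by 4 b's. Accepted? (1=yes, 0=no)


Language requires equal numbers of a's and b's
PDA pushes for each 'a', pops for each 'b'
Number of a's = 6
Number of b's = 4
6 != 4 -> Reject

0


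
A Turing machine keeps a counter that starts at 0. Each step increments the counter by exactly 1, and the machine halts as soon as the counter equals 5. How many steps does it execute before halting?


Counter starts at 0. Counting sequence:
  Step 1: counter = 1
  Step 2: counter = 2
  Step 3: counter = 3
  Step 4: counter = 4
  Step 5: counter = 5
Counter reached 5 -> halt
Total steps = 5

5


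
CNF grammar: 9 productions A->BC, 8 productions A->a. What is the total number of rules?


CNF allows two rule forms:
  A -> BC (binary): 9 rules
  A -> a (terminal): 8 rules
Total = 9 + 8 = 17

17


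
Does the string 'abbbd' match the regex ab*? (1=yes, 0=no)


Pattern: ab*
String: 'abbbd'
Pattern requires: exactly one 'a' followed by zero or more 'b's
First char is 'a' -> OK
Rest 'bbbd': all b's? No
Result: 0

0


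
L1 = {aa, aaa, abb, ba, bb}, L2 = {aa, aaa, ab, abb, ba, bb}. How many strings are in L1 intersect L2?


L1 = {aa, aaa, abb, ba, bb}
L2 = {aa, aaa, ab, abb, ba, bb}
Checking each string in L1 against L2:
  'aa': in L2? Yes
  'aaa': in L2? Yes
  'abb': in L2? Yes
  'ba': in L2? Yes
  'bb': in L2? Yes
Intersection = {aa, aaa, abb, ba, bb}
|L1 ∩ L2| = 5

5


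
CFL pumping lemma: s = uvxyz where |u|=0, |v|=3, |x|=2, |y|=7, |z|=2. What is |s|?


|s| = |u| + |v| + |x| + |y| + |z|
= 0 + 3 + 2 + 7 + 2
= 3 + 2 + 9
= 5 + 9
= 14

14


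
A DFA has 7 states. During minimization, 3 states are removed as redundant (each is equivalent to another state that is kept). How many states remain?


Original DFA: 7 states
Redundant states removed: 3
Minimized states = original - removed
= 7 - 3
= 4

4


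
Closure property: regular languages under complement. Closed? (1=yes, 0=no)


Regular languages are closed under:
- Union (DFA product construction)
- Intersection (DFA product construction)
- Complement (swap accept/reject states)
- Concatenation (NFA construction)
- Kleene star (NFA construction)
complement is in this list
Therefore: closed

1


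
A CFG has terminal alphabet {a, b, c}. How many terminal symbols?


Terminal symbols: a, b, c
Counting each: a (#1), b (#2), c (#3)
Total = 3

3


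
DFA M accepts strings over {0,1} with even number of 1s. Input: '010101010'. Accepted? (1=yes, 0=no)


DFA has 2 states: q_even (start, accept=yes) and q_odd
Processing string '010101010' character by character:
  Position 0: read '0', 1-count=0 -> q_even (no change)
  Position 1: read '1', 1-count=1 -> q_odd
  Position 2: read '0', 1-count=1 -> q_odd (no change)
  Position 3: read '1', 1-count=2 -> q_even
  Position 4: read '0', 1-count=2 -> q_even (no change)
  Position 5: read '1', 1-count=3 -> q_odd
  Position 6: read '0', 1-count=3 -> q_odd (no change)
  Position 7: read '1', 1-count=4 -> q_even
  Position 8: read '0', 1-count=4 -> q_even (no change)
Final state: q_even, total 1s = 4 (even); the DFA requires an even count -> accept

1


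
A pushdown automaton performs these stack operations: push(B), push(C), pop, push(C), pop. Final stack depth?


Tracing stack operations:
  push(B) -> stack = [B], depth=1
  push(C) -> stack = [B,C], depth=2
  pop -> removed C, stack = [B], depth=1
  push(C) -> stack = [B,C], depth=2
  pop -> removed C, stack = [B], depth=1
Final depth = 1

1


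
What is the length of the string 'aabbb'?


String: 'aabbb'
Counting characters:
  'a' appears 2 time(s)
  'b' appears 3 time(s)
Total length = 2 + 3 = 5

5


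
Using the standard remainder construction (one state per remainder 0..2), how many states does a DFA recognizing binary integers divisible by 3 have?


Divisibility by 3 is tracked via the remainder mod 3: 0, 1, ..., 2
The construction assigns one state to each remainder
Number of remainders = 3

3


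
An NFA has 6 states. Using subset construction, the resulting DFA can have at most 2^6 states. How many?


NFA has 6 states
Subset construction: each DFA state = subset of NFA states
Maximum subsets = 2^6
2^6 = 64

64


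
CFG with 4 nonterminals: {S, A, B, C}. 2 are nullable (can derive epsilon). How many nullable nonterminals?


Nonterminals: {S, A, B, C}
A nonterminal is nullable if it can derive epsilon
Counting nullable nonterminals: 2
Total nullable = 2

2


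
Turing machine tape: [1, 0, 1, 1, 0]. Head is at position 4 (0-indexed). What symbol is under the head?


Tape: [1, 0, 1, 1, 0]
Positions: 0 1 2 3 4
Values:    1 0 1 1 0
Head at position 4
tape[4] = 0

0


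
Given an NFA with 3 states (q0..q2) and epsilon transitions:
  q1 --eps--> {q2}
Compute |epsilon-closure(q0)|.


Starting from q0
Initialize closure = {q0}
q0 has no outgoing epsilon transitions -> nothing to add
Final closure: {q0}
Size = 1

1


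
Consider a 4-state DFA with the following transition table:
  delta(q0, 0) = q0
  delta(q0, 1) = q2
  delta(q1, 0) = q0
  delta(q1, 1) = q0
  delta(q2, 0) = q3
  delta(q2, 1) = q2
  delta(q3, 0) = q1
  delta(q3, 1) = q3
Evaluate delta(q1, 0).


Looking up transition function:
delta(q1, 0) in the table
Row: q1, Column: 0
Result: q0

q0


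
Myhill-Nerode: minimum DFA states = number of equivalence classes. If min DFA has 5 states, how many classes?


Myhill-Nerode theorem:
Number of equivalence classes = number of states in minimal DFA
Minimal DFA states = 5
Therefore equivalence classes = 5

5


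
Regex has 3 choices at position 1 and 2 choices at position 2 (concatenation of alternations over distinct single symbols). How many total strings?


First group: 3 alternatives
Second group: 2 alternatives
Concatenation: each choice from group 1 pairs with each from group 2
Total = 3 x 2 = 6

6


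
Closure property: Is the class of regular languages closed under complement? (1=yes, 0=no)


Regular languages are closed under all standard operations:
- Union: Yes (product construction)
- Intersection: Yes (product construction)
- Complement: Yes (swap accept/reject)
- Concatenation: Yes (NFA construction)
Operation: complement -> Closed

1


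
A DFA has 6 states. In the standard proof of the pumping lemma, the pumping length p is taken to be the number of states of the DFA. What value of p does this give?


Pumping lemma for regular languages (standard proof):
Take p = |Q|, the number of DFA states.
Any string of length >= |Q| passes through |Q|+1 states while reading its first |Q| symbols,
so by pigeonhole some state repeats, giving the loop that can be pumped.
Here |Q| = 6
Therefore the proof uses p = 6

6


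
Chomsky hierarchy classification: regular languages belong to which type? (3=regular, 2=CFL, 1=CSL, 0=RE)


Chomsky hierarchy levels:
  Type 3: Regular (DFA/NFA/regex)
  Type 2: Context-free (PDA)
  Type 1: Context-sensitive
  Type 0: Recursively enumerable (TM)
'regular' corresponds to Type 3

3


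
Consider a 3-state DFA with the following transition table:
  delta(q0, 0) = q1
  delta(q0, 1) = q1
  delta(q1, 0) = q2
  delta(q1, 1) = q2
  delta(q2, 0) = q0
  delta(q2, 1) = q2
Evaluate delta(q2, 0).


Looking up transition function:
delta(q2, 0) in the table
Row: q2, Column: 0
Result: q0

q0


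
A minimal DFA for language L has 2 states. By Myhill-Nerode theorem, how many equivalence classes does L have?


Myhill-Nerode theorem:
Number of equivalence classes = number of states in minimal DFA
Minimal DFA states = 2
Therefore equivalence classes = 2

2


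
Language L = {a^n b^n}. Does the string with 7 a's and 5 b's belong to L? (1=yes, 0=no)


Language requires equal numbers of a's and b's
PDA pushes for each 'a', pops for each 'b'
Number of a's = 7
Number of b's = 5
7 != 5 -> Reject

0


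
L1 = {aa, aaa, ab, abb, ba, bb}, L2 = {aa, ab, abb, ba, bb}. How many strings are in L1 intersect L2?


L1 = {aa, aaa, ab, abb, ba, bb}
L2 = {aa, ab, abb, ba, bb}
Checking each string in L1 against L2:
  'aa': in L2? Yes
  'aaa': in L2? No
  'ab': in L2? Yes
  'abb': in L2? Yes
  'ba': in L2? Yes
  'bb': in L2? Yes
Intersection = {aa, ab, abb, ba, bb}
|L1 ∩ L2| = 5

5


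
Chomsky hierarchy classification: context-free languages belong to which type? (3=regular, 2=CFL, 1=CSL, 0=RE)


Chomsky hierarchy levels:
  Type 3: Regular (DFA/NFA/regex)
  Type 2: Context-free (PDA)
  Type 1: Context-sensitive
  Type 0: Recursively enumerable (TM)
'context-free' corresponds to Type 2

2


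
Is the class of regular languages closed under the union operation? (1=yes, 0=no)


Regular languages are closed under:
- Union (DFA product construction)
- Intersection (DFA product construction)
- Complement (swap accept/reject states)
- Concatenation (NFA construction)
- Kleene star (NFA construction)
union is in this list
Therefore: closed

1


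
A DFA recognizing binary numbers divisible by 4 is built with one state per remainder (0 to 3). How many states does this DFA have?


Divisibility by 4 is tracked via the remainder mod 4: 0, 1, ..., 3
The construction assigns one state to each remainder
Number of remainders = 4

4


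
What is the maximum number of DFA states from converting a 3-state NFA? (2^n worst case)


NFA has 3 states
Subset construction: each DFA state = subset of NFA states
Maximum subsets = 2^3
2^3 = 8

8


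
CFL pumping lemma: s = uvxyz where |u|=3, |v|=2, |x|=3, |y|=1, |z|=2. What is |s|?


|s| = |u| + |v| + |x| + |y| + |z|
= 3 + 2 + 3 + 1 + 2
= 5 + 3 + 3
= 8 + 3
= 11

11


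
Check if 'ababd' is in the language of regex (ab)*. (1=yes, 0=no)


Pattern: (ab)*
String: 'ababd'
Pattern requires: zero or more repetitions of 'ab'
Length 5 is odd -> cannot be (ab)* -> no match
Result: 0

0


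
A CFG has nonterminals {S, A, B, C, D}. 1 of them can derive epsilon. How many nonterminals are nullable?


Nonterminals: {S, A, B, C, D}
A nonterminal is nullable if it can derive epsilon
Counting nullable nonterminals: 1
Total nullable = 1

1


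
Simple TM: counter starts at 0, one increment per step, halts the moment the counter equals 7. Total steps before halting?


Counter starts at 0. Counting sequence:
  Step 1: counter = 1
  Step 2: counter = 2
  Step 3: counter = 3
  Step 4: counter = 4
  Step 5: counter = 5
  Step 6: counter = 6
  Step 7: counter = 7
Counter reached 7 -> halt
Total steps = 7

7


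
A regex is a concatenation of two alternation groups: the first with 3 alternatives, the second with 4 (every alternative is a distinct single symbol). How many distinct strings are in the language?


First group: 3 alternatives
Second group: 4 alternatives
Concatenation: each choice from group 1 pairs with each from group 2
Total = 3 x 4 = 12

12


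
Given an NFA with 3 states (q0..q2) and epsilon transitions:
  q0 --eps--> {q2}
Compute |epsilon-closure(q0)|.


Starting from q0
Initialize closure = {q0}
Follow epsilon from q0 -> add q2
Final closure: {q0, q2}
Size = 2

2


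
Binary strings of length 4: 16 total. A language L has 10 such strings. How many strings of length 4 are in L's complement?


Alphabet: {0,1}
String length: 4
Total strings of length 4 = 2^4 = 16
Strings in L = 10
Complement = total - |L|
= 16 - 10
= 6

6


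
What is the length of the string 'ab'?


String: 'ab'
Counting characters:
  'a' appears 1 time(s)
  'b' appears 1 time(s)
Total length = 1 + 1 = 2

2


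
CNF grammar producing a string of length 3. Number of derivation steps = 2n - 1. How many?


Chomsky Normal Form derivation:
String length n = 3
Each step either:
  - Splits a nonterminal into two (n-1 such steps)
  - Converts a nonterminal to terminal (n such steps)
Total = (n-1) + n = 2n - 1
= 2(3) - 1
= 6 - 1
= 5

5


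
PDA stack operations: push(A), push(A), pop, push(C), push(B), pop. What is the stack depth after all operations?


Tracing stack operations:
  push(A) -> stack = [A], depth=1
  push(A) -> stack = [A,A], depth=2
  pop -> removed A, stack = [A], depth=1
  push(C) -> stack = [A,C], depth=2
  push(B) -> stack = [A,C,B], depth=3
  pop -> removed B, stack = [A,C], depth=2
Final depth = 2

2


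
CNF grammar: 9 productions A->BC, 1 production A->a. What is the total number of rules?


CNF allows two rule forms:
  A -> BC (binary): 9 rules
  A -> a (terminal): 1 rule
Total = 9 + 1 = 10

10


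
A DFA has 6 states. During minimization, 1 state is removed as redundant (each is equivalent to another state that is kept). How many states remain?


Original DFA: 6 states
Redundant states removed: 1
Minimized states = original - removed
= 6 - 1
= 5

5


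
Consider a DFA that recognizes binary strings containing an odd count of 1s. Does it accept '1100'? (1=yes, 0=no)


DFA has 2 states: q_even (start, accept=no) and q_odd
Processing string '1100' character by character:
  Position 0: read '1', 1-count=1 -> q_odd
  Position 1: read '1', 1-count=2 -> q_even
  Position 2: read '0', 1-count=2 -> q_even (no change)
  Position 3: read '0', 1-count=2 -> q_even (no change)
Final state: q_even, total 1s = 2 (even); the DFA requires an odd count -> reject

0


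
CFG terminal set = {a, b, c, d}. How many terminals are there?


Terminal symbols: a, b, c, d
Counting each: a (#1), b (#2), c (#3), d (#4)
Total = 4

4


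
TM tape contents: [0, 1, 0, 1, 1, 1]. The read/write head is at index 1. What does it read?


Tape: [0, 1, 0, 1, 1, 1]
Positions: 0 1 2 3 4 5
Values:    0 1 0 1 1 1
Head at position 1
tape[1] = 1

1


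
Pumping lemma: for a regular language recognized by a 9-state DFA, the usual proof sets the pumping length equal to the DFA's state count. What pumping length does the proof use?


Pumping lemma for regular languages (standard proof):
Take p = |Q|, the number of DFA states.
Any string of length >= |Q| passes through |Q|+1 states while reading its first |Q| symbols,
so by pigeonhole some state repeats, giving the loop that can be pumped.
Here |Q| = 9
Therefore the proof uses p = 9

9


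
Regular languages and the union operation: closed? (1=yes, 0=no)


Regular languages are closed under all standard operations:
- Union: Yes (product construction)
- Intersection: Yes (product construction)
- Complement: Yes (swap accept/reject)
- Concatenation: Yes (NFA construction)
Operation: union -> Closed

1


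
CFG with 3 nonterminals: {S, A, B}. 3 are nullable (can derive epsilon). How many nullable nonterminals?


Nonterminals: {S, A, B}
A nonterminal is nullable if it can derive epsilon
Counting nullable nonterminals: 3
Total nullable = 3

3


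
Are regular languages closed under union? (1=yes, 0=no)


Regular languages are closed under all standard operations:
- Union: Yes (product construction)
- Intersection: Yes (product construction)
- Complement: Yes (swap accept/reject)
- Concatenation: Yes (NFA construction)
Operation: union -> Closed

1


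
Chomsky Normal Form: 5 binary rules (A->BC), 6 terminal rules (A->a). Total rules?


CNF allows two rule forms:
  A -> BC (binary): 5 rules
  A -> a (terminal): 6 rules
Total = 5 + 6 = 11

11


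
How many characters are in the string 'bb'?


String: 'bb'
Counting characters:
  'b' appears 2 time(s)
Total length = 0 + 2 = 2

2


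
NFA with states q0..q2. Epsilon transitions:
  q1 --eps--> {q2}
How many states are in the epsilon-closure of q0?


Starting from q0
Initialize closure = {q0}
q0 has no outgoing epsilon transitions -> nothing to add
Final closure: {q0}
Size = 1

1


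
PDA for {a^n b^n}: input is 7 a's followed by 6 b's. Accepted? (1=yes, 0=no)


Language requires equal numbers of a's and b's
PDA pushes for each 'a', pops for each 'b'
Number of a's = 7
Number of b's = 6
7 != 6 -> Reject

0


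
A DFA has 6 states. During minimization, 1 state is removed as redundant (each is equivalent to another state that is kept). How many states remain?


Original DFA: 6 states
Redundant states removed: 1
Minimized states = original - removed
= 6 - 1
= 5

5


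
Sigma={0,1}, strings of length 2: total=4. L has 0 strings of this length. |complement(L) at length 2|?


Alphabet: {0,1}
String length: 2
Total strings of length 2 = 2^2 = 4
Strings in L = 0
Complement = total - |L|
= 4 - 0
= 4

4


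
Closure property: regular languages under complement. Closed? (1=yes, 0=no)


Regular languages are closed under:
- Union (DFA product construction)
- Intersection (DFA product construction)
- Complement (swap accept/reject states)
- Concatenation (NFA construction)
- Kleene star (NFA construction)
complement is in this list
Therefore: closed

1


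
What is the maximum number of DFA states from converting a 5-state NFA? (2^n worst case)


NFA has 5 states
Subset construction: each DFA state = subset of NFA states
Maximum subsets = 2^5
2^5 = 32

32


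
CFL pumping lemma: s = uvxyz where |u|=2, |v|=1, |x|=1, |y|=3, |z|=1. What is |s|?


|s| = |u| + |v| + |x| + |y| + |z|
= 2 + 1 + 1 + 3 + 1
= 3 + 1 + 4
= 4 + 4
= 8

8


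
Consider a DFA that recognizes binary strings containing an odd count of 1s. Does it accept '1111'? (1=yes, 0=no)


DFA has 2 states: q_even (start, accept=no) and q_odd
Processing string '1111' character by character:
  Position 0: read '1', 1-count=1 -> q_odd
  Position 1: read '1', 1-count=2 -> q_even
  Position 2: read '1', 1-count=3 -> q_odd
  Position 3: read '1', 1-count=4 -> q_even
Final state: q_even, total 1s = 4 (even); the DFA requires an odd count -> reject

0


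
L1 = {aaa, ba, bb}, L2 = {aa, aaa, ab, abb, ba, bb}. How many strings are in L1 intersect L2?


L1 = {aaa, ba, bb}
L2 = {aa, aaa, ab, abb, ba, bb}
Checking each string in L1 against L2:
  'aaa': in L2? Yes
  'ba': in L2? Yes
  'bb': in L2? Yes
Intersection = {aaa, ba, bb}
|L1 ∩ L2| = 3

3


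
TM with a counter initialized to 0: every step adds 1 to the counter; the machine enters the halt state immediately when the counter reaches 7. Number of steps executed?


Counter starts at 0. Counting sequence:
  Step 1: counter = 1
  Step 2: counter = 2
  Step 3: counter = 3
  Step 4: counter = 4
  Step 5: counter = 5
  Step 6: counter = 6
  Step 7: counter = 7
Counter reached 7 -> halt
Total steps = 7

7


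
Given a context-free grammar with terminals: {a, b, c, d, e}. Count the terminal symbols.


Terminal symbols: a, b, c, d, e
Counting each: a (#1), b (#2), c (#3), d (#4), e (#5)
Total = 5

5


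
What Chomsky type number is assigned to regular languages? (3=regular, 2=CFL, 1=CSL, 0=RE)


Chomsky hierarchy levels:
  Type 3: Regular (DFA/NFA/regex)
  Type 2: Context-free (PDA)
  Type 1: Context-sensitive
  Type 0: Recursively enumerable (TM)
'regular' corresponds to Type 3

3


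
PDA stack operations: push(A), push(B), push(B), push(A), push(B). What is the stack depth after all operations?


Tracing stack operations:
  push(A) -> stack = [A], depth=1
  push(B) -> stack = [A,B], depth=2
  push(B) -> stack = [A,B,B], depth=3
  push(A) -> stack = [A,B,B,A], depth=4
  push(B) -> stack = [A,B,B,A,B], depth=5
Final depth = 5

5


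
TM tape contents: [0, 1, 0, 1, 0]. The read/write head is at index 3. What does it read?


Tape: [0, 1, 0, 1, 0]
Positions: 0 1 2 3 4
Values:    0 1 0 1 0
Head at position 3
tape[3] = 1

1


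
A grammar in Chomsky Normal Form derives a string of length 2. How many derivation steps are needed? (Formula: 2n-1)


Chomsky Normal Form derivation:
String length n = 2
Each step either:
  - Splits a nonterminal into two (n-1 such steps)
  - Converts a nonterminal to terminal (n such steps)
Total = (n-1) + n = 2n - 1
= 2(2) - 1
= 4 - 1
= 3

3


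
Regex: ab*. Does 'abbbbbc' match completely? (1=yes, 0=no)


Pattern: ab*
String: 'abbbbbc'
Pattern requires: exactly one 'a' followed by zero or more 'b's
First char is 'a' -> OK
Rest 'bbbbbc': all b's? No
Result: 0

0


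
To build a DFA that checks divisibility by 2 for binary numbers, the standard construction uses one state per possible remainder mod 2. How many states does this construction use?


Divisibility by 2 is tracked via the remainder mod 2: 0, 1, ..., 1
The construction assigns one state to each remainder
Number of remainders = 2

2


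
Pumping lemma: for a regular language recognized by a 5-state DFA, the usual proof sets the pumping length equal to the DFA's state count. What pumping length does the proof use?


Pumping lemma for regular languages (standard proof):
Take p = |Q|, the number of DFA states.
Any string of length >= |Q| passes through |Q|+1 states while reading its first |Q| symbols,
so by pigeonhole some state repeats, giving the loop that can be pumped.
Here |Q| = 5
Therefore the proof uses p = 5

5


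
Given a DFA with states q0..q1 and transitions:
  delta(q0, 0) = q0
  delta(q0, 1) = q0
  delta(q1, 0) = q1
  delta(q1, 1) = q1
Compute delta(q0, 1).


Looking up transition function:
delta(q0, 1) in the table
Row: q0, Column: 1
Result: q0

q0


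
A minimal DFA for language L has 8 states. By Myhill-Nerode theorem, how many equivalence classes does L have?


Myhill-Nerode theorem:
Number of equivalence classes = number of states in minimal DFA
Minimal DFA states = 8
Therefore equivalence classes = 8

8


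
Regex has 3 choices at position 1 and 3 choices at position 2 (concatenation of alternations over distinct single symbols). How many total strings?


First group: 3 alternatives
Second group: 3 alternatives
Concatenation: each choice from group 1 pairs with each from group 2
Total = 3 x 3 = 9

9


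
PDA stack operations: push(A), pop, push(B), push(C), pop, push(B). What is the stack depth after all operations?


Tracing stack operations:
  push(A) -> stack = [A], depth=1
  pop -> removed A, stack = [], depth=0
  push(B) -> stack = [B], depth=1
  push(C) -> stack = [B,C], depth=2
  pop -> removed C, stack = [B], depth=1
  push(B) -> stack = [B,B], depth=2
Final depth = 2

2


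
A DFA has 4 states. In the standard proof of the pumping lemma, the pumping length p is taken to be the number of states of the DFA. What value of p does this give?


Pumping lemma for regular languages (standard proof):
Take p = |Q|, the number of DFA states.
Any string of length >= |Q| passes through |Q|+1 states while reading its first |Q| symbols,
so by pigeonhole some state repeats, giving the loop that can be pumped.
Here |Q| = 4
Therefore the proof uses p = 4

4


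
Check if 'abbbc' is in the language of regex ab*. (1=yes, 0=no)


Pattern: ab*
String: 'abbbc'
Pattern requires: exactly one 'a' followed by zero or more 'b's
First char is 'a' -> OK
Rest 'bbbc': all b's? No
Result: 0

0


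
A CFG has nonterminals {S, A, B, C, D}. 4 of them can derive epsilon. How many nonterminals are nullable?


Nonterminals: {S, A, B, C, D}
A nonterminal is nullable if it can derive epsilon
Counting nullable nonterminals: 4
Total nullable = 4

4


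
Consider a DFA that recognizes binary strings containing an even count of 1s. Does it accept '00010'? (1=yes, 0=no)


DFA has 2 states: q_even (start, accept=yes) and q_odd
Processing string '00010' character by character:
  Position 0: read '0', 1-count=0 -> q_even (no change)
  Position 1: read '0', 1-count=0 -> q_even (no change)
  Position 2: read '0', 1-count=0 -> q_even (no change)
  Position 3: read '1', 1-count=1 -> q_odd
  Position 4: read '0', 1-count=1 -> q_odd (no change)
Final state: q_odd, total 1s = 1 (odd); the DFA requires an even count -> reject

0
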